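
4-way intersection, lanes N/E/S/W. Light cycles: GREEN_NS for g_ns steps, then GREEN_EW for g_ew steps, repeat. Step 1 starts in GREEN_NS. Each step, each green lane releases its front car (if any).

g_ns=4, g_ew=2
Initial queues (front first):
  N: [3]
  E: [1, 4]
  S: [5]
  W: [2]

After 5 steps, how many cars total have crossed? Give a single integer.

Answer: 4

Derivation:
Step 1 [NS]: N:car3-GO,E:wait,S:car5-GO,W:wait | queues: N=0 E=2 S=0 W=1
Step 2 [NS]: N:empty,E:wait,S:empty,W:wait | queues: N=0 E=2 S=0 W=1
Step 3 [NS]: N:empty,E:wait,S:empty,W:wait | queues: N=0 E=2 S=0 W=1
Step 4 [NS]: N:empty,E:wait,S:empty,W:wait | queues: N=0 E=2 S=0 W=1
Step 5 [EW]: N:wait,E:car1-GO,S:wait,W:car2-GO | queues: N=0 E=1 S=0 W=0
Cars crossed by step 5: 4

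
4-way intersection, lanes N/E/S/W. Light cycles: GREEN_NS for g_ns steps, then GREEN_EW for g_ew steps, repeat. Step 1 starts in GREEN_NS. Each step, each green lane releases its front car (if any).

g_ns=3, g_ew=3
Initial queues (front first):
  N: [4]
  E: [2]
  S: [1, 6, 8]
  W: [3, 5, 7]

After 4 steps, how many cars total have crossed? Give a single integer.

Answer: 6

Derivation:
Step 1 [NS]: N:car4-GO,E:wait,S:car1-GO,W:wait | queues: N=0 E=1 S=2 W=3
Step 2 [NS]: N:empty,E:wait,S:car6-GO,W:wait | queues: N=0 E=1 S=1 W=3
Step 3 [NS]: N:empty,E:wait,S:car8-GO,W:wait | queues: N=0 E=1 S=0 W=3
Step 4 [EW]: N:wait,E:car2-GO,S:wait,W:car3-GO | queues: N=0 E=0 S=0 W=2
Cars crossed by step 4: 6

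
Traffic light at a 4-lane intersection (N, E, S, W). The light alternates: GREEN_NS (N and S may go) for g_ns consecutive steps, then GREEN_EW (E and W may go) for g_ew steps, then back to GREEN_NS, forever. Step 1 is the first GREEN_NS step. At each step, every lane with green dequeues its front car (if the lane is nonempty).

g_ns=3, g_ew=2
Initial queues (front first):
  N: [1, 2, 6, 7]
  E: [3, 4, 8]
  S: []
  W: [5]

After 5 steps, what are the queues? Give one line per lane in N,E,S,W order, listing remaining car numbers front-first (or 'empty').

Step 1 [NS]: N:car1-GO,E:wait,S:empty,W:wait | queues: N=3 E=3 S=0 W=1
Step 2 [NS]: N:car2-GO,E:wait,S:empty,W:wait | queues: N=2 E=3 S=0 W=1
Step 3 [NS]: N:car6-GO,E:wait,S:empty,W:wait | queues: N=1 E=3 S=0 W=1
Step 4 [EW]: N:wait,E:car3-GO,S:wait,W:car5-GO | queues: N=1 E=2 S=0 W=0
Step 5 [EW]: N:wait,E:car4-GO,S:wait,W:empty | queues: N=1 E=1 S=0 W=0

N: 7
E: 8
S: empty
W: empty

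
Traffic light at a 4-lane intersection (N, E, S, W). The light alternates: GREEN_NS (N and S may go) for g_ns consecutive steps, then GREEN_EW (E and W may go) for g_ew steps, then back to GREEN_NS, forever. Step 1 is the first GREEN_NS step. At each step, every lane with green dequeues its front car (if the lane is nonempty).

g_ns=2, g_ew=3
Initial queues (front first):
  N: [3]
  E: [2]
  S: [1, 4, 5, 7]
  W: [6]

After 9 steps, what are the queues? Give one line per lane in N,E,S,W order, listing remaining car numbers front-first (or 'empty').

Step 1 [NS]: N:car3-GO,E:wait,S:car1-GO,W:wait | queues: N=0 E=1 S=3 W=1
Step 2 [NS]: N:empty,E:wait,S:car4-GO,W:wait | queues: N=0 E=1 S=2 W=1
Step 3 [EW]: N:wait,E:car2-GO,S:wait,W:car6-GO | queues: N=0 E=0 S=2 W=0
Step 4 [EW]: N:wait,E:empty,S:wait,W:empty | queues: N=0 E=0 S=2 W=0
Step 5 [EW]: N:wait,E:empty,S:wait,W:empty | queues: N=0 E=0 S=2 W=0
Step 6 [NS]: N:empty,E:wait,S:car5-GO,W:wait | queues: N=0 E=0 S=1 W=0
Step 7 [NS]: N:empty,E:wait,S:car7-GO,W:wait | queues: N=0 E=0 S=0 W=0

N: empty
E: empty
S: empty
W: empty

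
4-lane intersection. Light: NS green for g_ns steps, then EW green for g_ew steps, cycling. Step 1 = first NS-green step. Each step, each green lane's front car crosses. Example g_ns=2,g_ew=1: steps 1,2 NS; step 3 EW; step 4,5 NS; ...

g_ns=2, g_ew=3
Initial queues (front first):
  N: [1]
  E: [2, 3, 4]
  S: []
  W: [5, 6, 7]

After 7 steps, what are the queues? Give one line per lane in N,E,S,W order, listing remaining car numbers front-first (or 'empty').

Step 1 [NS]: N:car1-GO,E:wait,S:empty,W:wait | queues: N=0 E=3 S=0 W=3
Step 2 [NS]: N:empty,E:wait,S:empty,W:wait | queues: N=0 E=3 S=0 W=3
Step 3 [EW]: N:wait,E:car2-GO,S:wait,W:car5-GO | queues: N=0 E=2 S=0 W=2
Step 4 [EW]: N:wait,E:car3-GO,S:wait,W:car6-GO | queues: N=0 E=1 S=0 W=1
Step 5 [EW]: N:wait,E:car4-GO,S:wait,W:car7-GO | queues: N=0 E=0 S=0 W=0

N: empty
E: empty
S: empty
W: empty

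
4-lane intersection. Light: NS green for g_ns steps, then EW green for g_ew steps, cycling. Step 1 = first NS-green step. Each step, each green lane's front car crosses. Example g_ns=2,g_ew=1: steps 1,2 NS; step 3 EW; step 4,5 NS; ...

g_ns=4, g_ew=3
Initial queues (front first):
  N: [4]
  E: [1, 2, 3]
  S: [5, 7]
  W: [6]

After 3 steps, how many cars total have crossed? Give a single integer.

Answer: 3

Derivation:
Step 1 [NS]: N:car4-GO,E:wait,S:car5-GO,W:wait | queues: N=0 E=3 S=1 W=1
Step 2 [NS]: N:empty,E:wait,S:car7-GO,W:wait | queues: N=0 E=3 S=0 W=1
Step 3 [NS]: N:empty,E:wait,S:empty,W:wait | queues: N=0 E=3 S=0 W=1
Cars crossed by step 3: 3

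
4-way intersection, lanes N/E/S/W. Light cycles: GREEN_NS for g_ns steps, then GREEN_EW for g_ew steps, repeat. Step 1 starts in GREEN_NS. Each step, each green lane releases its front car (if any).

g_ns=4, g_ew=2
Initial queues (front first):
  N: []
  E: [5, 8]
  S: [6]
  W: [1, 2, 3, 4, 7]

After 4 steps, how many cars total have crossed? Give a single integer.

Answer: 1

Derivation:
Step 1 [NS]: N:empty,E:wait,S:car6-GO,W:wait | queues: N=0 E=2 S=0 W=5
Step 2 [NS]: N:empty,E:wait,S:empty,W:wait | queues: N=0 E=2 S=0 W=5
Step 3 [NS]: N:empty,E:wait,S:empty,W:wait | queues: N=0 E=2 S=0 W=5
Step 4 [NS]: N:empty,E:wait,S:empty,W:wait | queues: N=0 E=2 S=0 W=5
Cars crossed by step 4: 1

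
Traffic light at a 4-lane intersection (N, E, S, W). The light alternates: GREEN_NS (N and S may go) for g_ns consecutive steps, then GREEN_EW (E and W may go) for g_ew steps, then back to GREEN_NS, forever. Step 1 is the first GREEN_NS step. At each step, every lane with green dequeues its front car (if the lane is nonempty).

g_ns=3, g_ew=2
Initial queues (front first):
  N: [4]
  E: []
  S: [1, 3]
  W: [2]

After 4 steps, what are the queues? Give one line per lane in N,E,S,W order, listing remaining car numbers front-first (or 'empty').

Step 1 [NS]: N:car4-GO,E:wait,S:car1-GO,W:wait | queues: N=0 E=0 S=1 W=1
Step 2 [NS]: N:empty,E:wait,S:car3-GO,W:wait | queues: N=0 E=0 S=0 W=1
Step 3 [NS]: N:empty,E:wait,S:empty,W:wait | queues: N=0 E=0 S=0 W=1
Step 4 [EW]: N:wait,E:empty,S:wait,W:car2-GO | queues: N=0 E=0 S=0 W=0

N: empty
E: empty
S: empty
W: empty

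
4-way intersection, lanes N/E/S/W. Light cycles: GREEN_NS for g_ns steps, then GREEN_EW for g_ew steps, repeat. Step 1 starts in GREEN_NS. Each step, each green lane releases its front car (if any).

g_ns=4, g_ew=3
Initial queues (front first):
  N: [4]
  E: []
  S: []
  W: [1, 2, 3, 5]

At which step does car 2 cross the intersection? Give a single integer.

Step 1 [NS]: N:car4-GO,E:wait,S:empty,W:wait | queues: N=0 E=0 S=0 W=4
Step 2 [NS]: N:empty,E:wait,S:empty,W:wait | queues: N=0 E=0 S=0 W=4
Step 3 [NS]: N:empty,E:wait,S:empty,W:wait | queues: N=0 E=0 S=0 W=4
Step 4 [NS]: N:empty,E:wait,S:empty,W:wait | queues: N=0 E=0 S=0 W=4
Step 5 [EW]: N:wait,E:empty,S:wait,W:car1-GO | queues: N=0 E=0 S=0 W=3
Step 6 [EW]: N:wait,E:empty,S:wait,W:car2-GO | queues: N=0 E=0 S=0 W=2
Step 7 [EW]: N:wait,E:empty,S:wait,W:car3-GO | queues: N=0 E=0 S=0 W=1
Step 8 [NS]: N:empty,E:wait,S:empty,W:wait | queues: N=0 E=0 S=0 W=1
Step 9 [NS]: N:empty,E:wait,S:empty,W:wait | queues: N=0 E=0 S=0 W=1
Step 10 [NS]: N:empty,E:wait,S:empty,W:wait | queues: N=0 E=0 S=0 W=1
Step 11 [NS]: N:empty,E:wait,S:empty,W:wait | queues: N=0 E=0 S=0 W=1
Step 12 [EW]: N:wait,E:empty,S:wait,W:car5-GO | queues: N=0 E=0 S=0 W=0
Car 2 crosses at step 6

6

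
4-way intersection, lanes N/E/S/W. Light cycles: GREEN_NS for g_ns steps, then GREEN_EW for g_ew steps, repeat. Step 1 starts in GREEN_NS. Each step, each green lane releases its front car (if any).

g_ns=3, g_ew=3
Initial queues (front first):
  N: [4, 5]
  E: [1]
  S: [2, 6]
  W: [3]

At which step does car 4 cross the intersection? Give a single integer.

Step 1 [NS]: N:car4-GO,E:wait,S:car2-GO,W:wait | queues: N=1 E=1 S=1 W=1
Step 2 [NS]: N:car5-GO,E:wait,S:car6-GO,W:wait | queues: N=0 E=1 S=0 W=1
Step 3 [NS]: N:empty,E:wait,S:empty,W:wait | queues: N=0 E=1 S=0 W=1
Step 4 [EW]: N:wait,E:car1-GO,S:wait,W:car3-GO | queues: N=0 E=0 S=0 W=0
Car 4 crosses at step 1

1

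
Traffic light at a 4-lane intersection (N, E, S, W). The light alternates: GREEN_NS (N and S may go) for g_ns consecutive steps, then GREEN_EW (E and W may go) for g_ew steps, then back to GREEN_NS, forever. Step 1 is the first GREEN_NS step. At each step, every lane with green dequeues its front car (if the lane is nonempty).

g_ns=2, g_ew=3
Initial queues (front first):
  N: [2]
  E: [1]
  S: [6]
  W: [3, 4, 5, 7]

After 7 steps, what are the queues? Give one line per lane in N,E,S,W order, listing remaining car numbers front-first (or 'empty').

Step 1 [NS]: N:car2-GO,E:wait,S:car6-GO,W:wait | queues: N=0 E=1 S=0 W=4
Step 2 [NS]: N:empty,E:wait,S:empty,W:wait | queues: N=0 E=1 S=0 W=4
Step 3 [EW]: N:wait,E:car1-GO,S:wait,W:car3-GO | queues: N=0 E=0 S=0 W=3
Step 4 [EW]: N:wait,E:empty,S:wait,W:car4-GO | queues: N=0 E=0 S=0 W=2
Step 5 [EW]: N:wait,E:empty,S:wait,W:car5-GO | queues: N=0 E=0 S=0 W=1
Step 6 [NS]: N:empty,E:wait,S:empty,W:wait | queues: N=0 E=0 S=0 W=1
Step 7 [NS]: N:empty,E:wait,S:empty,W:wait | queues: N=0 E=0 S=0 W=1

N: empty
E: empty
S: empty
W: 7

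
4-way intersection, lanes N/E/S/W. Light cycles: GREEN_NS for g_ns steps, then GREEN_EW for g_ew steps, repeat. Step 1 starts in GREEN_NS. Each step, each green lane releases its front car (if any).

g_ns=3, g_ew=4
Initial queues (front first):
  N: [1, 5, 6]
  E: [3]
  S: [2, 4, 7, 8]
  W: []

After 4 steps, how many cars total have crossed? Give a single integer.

Answer: 7

Derivation:
Step 1 [NS]: N:car1-GO,E:wait,S:car2-GO,W:wait | queues: N=2 E=1 S=3 W=0
Step 2 [NS]: N:car5-GO,E:wait,S:car4-GO,W:wait | queues: N=1 E=1 S=2 W=0
Step 3 [NS]: N:car6-GO,E:wait,S:car7-GO,W:wait | queues: N=0 E=1 S=1 W=0
Step 4 [EW]: N:wait,E:car3-GO,S:wait,W:empty | queues: N=0 E=0 S=1 W=0
Cars crossed by step 4: 7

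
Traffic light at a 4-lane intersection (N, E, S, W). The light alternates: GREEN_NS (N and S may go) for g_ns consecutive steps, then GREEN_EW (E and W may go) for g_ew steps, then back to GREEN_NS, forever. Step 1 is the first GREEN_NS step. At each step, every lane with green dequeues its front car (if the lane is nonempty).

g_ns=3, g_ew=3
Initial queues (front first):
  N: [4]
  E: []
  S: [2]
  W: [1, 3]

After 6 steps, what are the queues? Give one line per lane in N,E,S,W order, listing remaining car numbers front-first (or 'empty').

Step 1 [NS]: N:car4-GO,E:wait,S:car2-GO,W:wait | queues: N=0 E=0 S=0 W=2
Step 2 [NS]: N:empty,E:wait,S:empty,W:wait | queues: N=0 E=0 S=0 W=2
Step 3 [NS]: N:empty,E:wait,S:empty,W:wait | queues: N=0 E=0 S=0 W=2
Step 4 [EW]: N:wait,E:empty,S:wait,W:car1-GO | queues: N=0 E=0 S=0 W=1
Step 5 [EW]: N:wait,E:empty,S:wait,W:car3-GO | queues: N=0 E=0 S=0 W=0

N: empty
E: empty
S: empty
W: empty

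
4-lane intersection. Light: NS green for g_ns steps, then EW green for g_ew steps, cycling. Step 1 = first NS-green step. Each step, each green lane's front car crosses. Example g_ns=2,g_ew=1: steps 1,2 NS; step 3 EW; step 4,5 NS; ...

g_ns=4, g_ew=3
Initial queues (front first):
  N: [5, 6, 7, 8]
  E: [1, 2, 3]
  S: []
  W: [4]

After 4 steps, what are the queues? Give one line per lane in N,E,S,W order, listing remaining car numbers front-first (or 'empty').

Step 1 [NS]: N:car5-GO,E:wait,S:empty,W:wait | queues: N=3 E=3 S=0 W=1
Step 2 [NS]: N:car6-GO,E:wait,S:empty,W:wait | queues: N=2 E=3 S=0 W=1
Step 3 [NS]: N:car7-GO,E:wait,S:empty,W:wait | queues: N=1 E=3 S=0 W=1
Step 4 [NS]: N:car8-GO,E:wait,S:empty,W:wait | queues: N=0 E=3 S=0 W=1

N: empty
E: 1 2 3
S: empty
W: 4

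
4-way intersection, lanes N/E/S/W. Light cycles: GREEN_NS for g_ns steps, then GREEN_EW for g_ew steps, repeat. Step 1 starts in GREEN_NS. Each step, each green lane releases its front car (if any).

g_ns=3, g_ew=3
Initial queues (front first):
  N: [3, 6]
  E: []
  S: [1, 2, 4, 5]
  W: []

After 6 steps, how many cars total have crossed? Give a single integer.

Answer: 5

Derivation:
Step 1 [NS]: N:car3-GO,E:wait,S:car1-GO,W:wait | queues: N=1 E=0 S=3 W=0
Step 2 [NS]: N:car6-GO,E:wait,S:car2-GO,W:wait | queues: N=0 E=0 S=2 W=0
Step 3 [NS]: N:empty,E:wait,S:car4-GO,W:wait | queues: N=0 E=0 S=1 W=0
Step 4 [EW]: N:wait,E:empty,S:wait,W:empty | queues: N=0 E=0 S=1 W=0
Step 5 [EW]: N:wait,E:empty,S:wait,W:empty | queues: N=0 E=0 S=1 W=0
Step 6 [EW]: N:wait,E:empty,S:wait,W:empty | queues: N=0 E=0 S=1 W=0
Cars crossed by step 6: 5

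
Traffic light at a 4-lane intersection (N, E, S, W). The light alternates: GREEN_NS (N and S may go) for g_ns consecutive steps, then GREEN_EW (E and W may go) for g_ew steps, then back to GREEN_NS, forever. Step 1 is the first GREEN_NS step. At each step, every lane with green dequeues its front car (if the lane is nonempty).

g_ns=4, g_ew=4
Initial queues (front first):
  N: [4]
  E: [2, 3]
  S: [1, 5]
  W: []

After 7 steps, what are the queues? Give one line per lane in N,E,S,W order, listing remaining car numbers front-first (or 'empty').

Step 1 [NS]: N:car4-GO,E:wait,S:car1-GO,W:wait | queues: N=0 E=2 S=1 W=0
Step 2 [NS]: N:empty,E:wait,S:car5-GO,W:wait | queues: N=0 E=2 S=0 W=0
Step 3 [NS]: N:empty,E:wait,S:empty,W:wait | queues: N=0 E=2 S=0 W=0
Step 4 [NS]: N:empty,E:wait,S:empty,W:wait | queues: N=0 E=2 S=0 W=0
Step 5 [EW]: N:wait,E:car2-GO,S:wait,W:empty | queues: N=0 E=1 S=0 W=0
Step 6 [EW]: N:wait,E:car3-GO,S:wait,W:empty | queues: N=0 E=0 S=0 W=0

N: empty
E: empty
S: empty
W: empty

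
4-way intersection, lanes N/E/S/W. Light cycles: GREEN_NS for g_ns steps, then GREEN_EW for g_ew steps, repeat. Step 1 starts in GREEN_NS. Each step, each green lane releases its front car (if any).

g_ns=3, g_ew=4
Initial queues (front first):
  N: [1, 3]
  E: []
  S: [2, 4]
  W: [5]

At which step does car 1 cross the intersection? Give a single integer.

Step 1 [NS]: N:car1-GO,E:wait,S:car2-GO,W:wait | queues: N=1 E=0 S=1 W=1
Step 2 [NS]: N:car3-GO,E:wait,S:car4-GO,W:wait | queues: N=0 E=0 S=0 W=1
Step 3 [NS]: N:empty,E:wait,S:empty,W:wait | queues: N=0 E=0 S=0 W=1
Step 4 [EW]: N:wait,E:empty,S:wait,W:car5-GO | queues: N=0 E=0 S=0 W=0
Car 1 crosses at step 1

1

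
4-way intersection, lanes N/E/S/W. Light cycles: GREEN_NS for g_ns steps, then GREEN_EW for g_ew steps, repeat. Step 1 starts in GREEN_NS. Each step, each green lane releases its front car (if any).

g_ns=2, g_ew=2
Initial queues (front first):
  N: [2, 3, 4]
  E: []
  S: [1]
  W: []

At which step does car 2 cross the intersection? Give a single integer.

Step 1 [NS]: N:car2-GO,E:wait,S:car1-GO,W:wait | queues: N=2 E=0 S=0 W=0
Step 2 [NS]: N:car3-GO,E:wait,S:empty,W:wait | queues: N=1 E=0 S=0 W=0
Step 3 [EW]: N:wait,E:empty,S:wait,W:empty | queues: N=1 E=0 S=0 W=0
Step 4 [EW]: N:wait,E:empty,S:wait,W:empty | queues: N=1 E=0 S=0 W=0
Step 5 [NS]: N:car4-GO,E:wait,S:empty,W:wait | queues: N=0 E=0 S=0 W=0
Car 2 crosses at step 1

1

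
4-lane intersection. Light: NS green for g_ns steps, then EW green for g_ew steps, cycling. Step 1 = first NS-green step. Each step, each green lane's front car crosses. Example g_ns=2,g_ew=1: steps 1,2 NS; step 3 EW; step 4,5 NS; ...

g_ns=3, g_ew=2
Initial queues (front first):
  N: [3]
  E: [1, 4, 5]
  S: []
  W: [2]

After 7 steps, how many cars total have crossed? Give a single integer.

Answer: 4

Derivation:
Step 1 [NS]: N:car3-GO,E:wait,S:empty,W:wait | queues: N=0 E=3 S=0 W=1
Step 2 [NS]: N:empty,E:wait,S:empty,W:wait | queues: N=0 E=3 S=0 W=1
Step 3 [NS]: N:empty,E:wait,S:empty,W:wait | queues: N=0 E=3 S=0 W=1
Step 4 [EW]: N:wait,E:car1-GO,S:wait,W:car2-GO | queues: N=0 E=2 S=0 W=0
Step 5 [EW]: N:wait,E:car4-GO,S:wait,W:empty | queues: N=0 E=1 S=0 W=0
Step 6 [NS]: N:empty,E:wait,S:empty,W:wait | queues: N=0 E=1 S=0 W=0
Step 7 [NS]: N:empty,E:wait,S:empty,W:wait | queues: N=0 E=1 S=0 W=0
Cars crossed by step 7: 4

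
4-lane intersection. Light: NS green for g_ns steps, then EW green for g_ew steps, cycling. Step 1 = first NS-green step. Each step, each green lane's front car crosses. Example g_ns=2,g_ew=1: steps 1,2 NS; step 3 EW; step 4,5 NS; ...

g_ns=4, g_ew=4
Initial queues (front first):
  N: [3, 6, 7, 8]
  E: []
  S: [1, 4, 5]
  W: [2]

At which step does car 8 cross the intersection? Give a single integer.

Step 1 [NS]: N:car3-GO,E:wait,S:car1-GO,W:wait | queues: N=3 E=0 S=2 W=1
Step 2 [NS]: N:car6-GO,E:wait,S:car4-GO,W:wait | queues: N=2 E=0 S=1 W=1
Step 3 [NS]: N:car7-GO,E:wait,S:car5-GO,W:wait | queues: N=1 E=0 S=0 W=1
Step 4 [NS]: N:car8-GO,E:wait,S:empty,W:wait | queues: N=0 E=0 S=0 W=1
Step 5 [EW]: N:wait,E:empty,S:wait,W:car2-GO | queues: N=0 E=0 S=0 W=0
Car 8 crosses at step 4

4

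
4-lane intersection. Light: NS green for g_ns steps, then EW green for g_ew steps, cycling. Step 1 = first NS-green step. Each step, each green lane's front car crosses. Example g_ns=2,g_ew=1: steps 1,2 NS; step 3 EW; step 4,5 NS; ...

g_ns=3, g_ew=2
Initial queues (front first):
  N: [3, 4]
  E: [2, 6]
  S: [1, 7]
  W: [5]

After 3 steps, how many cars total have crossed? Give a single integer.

Step 1 [NS]: N:car3-GO,E:wait,S:car1-GO,W:wait | queues: N=1 E=2 S=1 W=1
Step 2 [NS]: N:car4-GO,E:wait,S:car7-GO,W:wait | queues: N=0 E=2 S=0 W=1
Step 3 [NS]: N:empty,E:wait,S:empty,W:wait | queues: N=0 E=2 S=0 W=1
Cars crossed by step 3: 4

Answer: 4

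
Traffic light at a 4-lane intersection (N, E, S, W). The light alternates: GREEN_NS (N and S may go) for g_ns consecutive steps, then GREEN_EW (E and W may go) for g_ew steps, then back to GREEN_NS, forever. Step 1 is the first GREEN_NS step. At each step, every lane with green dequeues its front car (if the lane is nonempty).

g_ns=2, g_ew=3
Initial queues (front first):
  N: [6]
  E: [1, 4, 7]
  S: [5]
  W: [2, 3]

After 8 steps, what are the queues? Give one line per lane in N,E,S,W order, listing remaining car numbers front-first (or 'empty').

Step 1 [NS]: N:car6-GO,E:wait,S:car5-GO,W:wait | queues: N=0 E=3 S=0 W=2
Step 2 [NS]: N:empty,E:wait,S:empty,W:wait | queues: N=0 E=3 S=0 W=2
Step 3 [EW]: N:wait,E:car1-GO,S:wait,W:car2-GO | queues: N=0 E=2 S=0 W=1
Step 4 [EW]: N:wait,E:car4-GO,S:wait,W:car3-GO | queues: N=0 E=1 S=0 W=0
Step 5 [EW]: N:wait,E:car7-GO,S:wait,W:empty | queues: N=0 E=0 S=0 W=0

N: empty
E: empty
S: empty
W: empty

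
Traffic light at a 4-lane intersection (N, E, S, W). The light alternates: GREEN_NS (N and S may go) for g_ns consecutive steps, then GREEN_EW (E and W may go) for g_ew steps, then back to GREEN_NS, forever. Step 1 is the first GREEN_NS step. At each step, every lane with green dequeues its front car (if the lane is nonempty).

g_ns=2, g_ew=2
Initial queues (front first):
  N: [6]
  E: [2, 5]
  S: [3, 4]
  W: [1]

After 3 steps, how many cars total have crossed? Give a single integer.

Step 1 [NS]: N:car6-GO,E:wait,S:car3-GO,W:wait | queues: N=0 E=2 S=1 W=1
Step 2 [NS]: N:empty,E:wait,S:car4-GO,W:wait | queues: N=0 E=2 S=0 W=1
Step 3 [EW]: N:wait,E:car2-GO,S:wait,W:car1-GO | queues: N=0 E=1 S=0 W=0
Cars crossed by step 3: 5

Answer: 5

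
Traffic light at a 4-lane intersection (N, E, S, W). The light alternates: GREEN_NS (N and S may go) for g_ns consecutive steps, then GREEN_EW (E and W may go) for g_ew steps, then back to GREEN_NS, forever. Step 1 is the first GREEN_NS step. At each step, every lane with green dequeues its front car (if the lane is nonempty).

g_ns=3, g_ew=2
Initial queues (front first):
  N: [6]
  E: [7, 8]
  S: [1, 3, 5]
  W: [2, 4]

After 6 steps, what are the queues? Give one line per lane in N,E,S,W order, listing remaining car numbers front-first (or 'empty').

Step 1 [NS]: N:car6-GO,E:wait,S:car1-GO,W:wait | queues: N=0 E=2 S=2 W=2
Step 2 [NS]: N:empty,E:wait,S:car3-GO,W:wait | queues: N=0 E=2 S=1 W=2
Step 3 [NS]: N:empty,E:wait,S:car5-GO,W:wait | queues: N=0 E=2 S=0 W=2
Step 4 [EW]: N:wait,E:car7-GO,S:wait,W:car2-GO | queues: N=0 E=1 S=0 W=1
Step 5 [EW]: N:wait,E:car8-GO,S:wait,W:car4-GO | queues: N=0 E=0 S=0 W=0

N: empty
E: empty
S: empty
W: empty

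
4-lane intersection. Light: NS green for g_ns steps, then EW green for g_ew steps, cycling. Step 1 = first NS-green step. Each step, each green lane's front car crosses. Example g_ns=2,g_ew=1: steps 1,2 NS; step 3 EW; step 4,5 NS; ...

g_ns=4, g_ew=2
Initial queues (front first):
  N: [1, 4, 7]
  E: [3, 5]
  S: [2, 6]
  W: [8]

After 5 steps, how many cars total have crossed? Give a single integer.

Answer: 7

Derivation:
Step 1 [NS]: N:car1-GO,E:wait,S:car2-GO,W:wait | queues: N=2 E=2 S=1 W=1
Step 2 [NS]: N:car4-GO,E:wait,S:car6-GO,W:wait | queues: N=1 E=2 S=0 W=1
Step 3 [NS]: N:car7-GO,E:wait,S:empty,W:wait | queues: N=0 E=2 S=0 W=1
Step 4 [NS]: N:empty,E:wait,S:empty,W:wait | queues: N=0 E=2 S=0 W=1
Step 5 [EW]: N:wait,E:car3-GO,S:wait,W:car8-GO | queues: N=0 E=1 S=0 W=0
Cars crossed by step 5: 7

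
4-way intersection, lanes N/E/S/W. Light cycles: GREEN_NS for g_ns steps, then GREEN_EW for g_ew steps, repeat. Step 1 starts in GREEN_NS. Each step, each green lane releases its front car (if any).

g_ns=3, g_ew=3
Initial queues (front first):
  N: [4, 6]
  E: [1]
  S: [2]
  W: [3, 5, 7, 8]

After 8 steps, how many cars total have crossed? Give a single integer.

Answer: 7

Derivation:
Step 1 [NS]: N:car4-GO,E:wait,S:car2-GO,W:wait | queues: N=1 E=1 S=0 W=4
Step 2 [NS]: N:car6-GO,E:wait,S:empty,W:wait | queues: N=0 E=1 S=0 W=4
Step 3 [NS]: N:empty,E:wait,S:empty,W:wait | queues: N=0 E=1 S=0 W=4
Step 4 [EW]: N:wait,E:car1-GO,S:wait,W:car3-GO | queues: N=0 E=0 S=0 W=3
Step 5 [EW]: N:wait,E:empty,S:wait,W:car5-GO | queues: N=0 E=0 S=0 W=2
Step 6 [EW]: N:wait,E:empty,S:wait,W:car7-GO | queues: N=0 E=0 S=0 W=1
Step 7 [NS]: N:empty,E:wait,S:empty,W:wait | queues: N=0 E=0 S=0 W=1
Step 8 [NS]: N:empty,E:wait,S:empty,W:wait | queues: N=0 E=0 S=0 W=1
Cars crossed by step 8: 7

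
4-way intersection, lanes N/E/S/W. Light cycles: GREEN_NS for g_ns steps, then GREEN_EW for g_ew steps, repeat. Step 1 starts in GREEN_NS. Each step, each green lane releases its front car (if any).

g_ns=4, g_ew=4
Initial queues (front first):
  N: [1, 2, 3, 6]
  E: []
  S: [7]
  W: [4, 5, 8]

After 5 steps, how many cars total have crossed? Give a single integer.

Step 1 [NS]: N:car1-GO,E:wait,S:car7-GO,W:wait | queues: N=3 E=0 S=0 W=3
Step 2 [NS]: N:car2-GO,E:wait,S:empty,W:wait | queues: N=2 E=0 S=0 W=3
Step 3 [NS]: N:car3-GO,E:wait,S:empty,W:wait | queues: N=1 E=0 S=0 W=3
Step 4 [NS]: N:car6-GO,E:wait,S:empty,W:wait | queues: N=0 E=0 S=0 W=3
Step 5 [EW]: N:wait,E:empty,S:wait,W:car4-GO | queues: N=0 E=0 S=0 W=2
Cars crossed by step 5: 6

Answer: 6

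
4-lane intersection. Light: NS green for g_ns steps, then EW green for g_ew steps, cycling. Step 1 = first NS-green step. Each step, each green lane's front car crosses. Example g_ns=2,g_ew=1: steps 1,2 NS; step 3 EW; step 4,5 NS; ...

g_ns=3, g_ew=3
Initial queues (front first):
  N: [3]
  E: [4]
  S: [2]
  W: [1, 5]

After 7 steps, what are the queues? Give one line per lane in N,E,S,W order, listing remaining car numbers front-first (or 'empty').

Step 1 [NS]: N:car3-GO,E:wait,S:car2-GO,W:wait | queues: N=0 E=1 S=0 W=2
Step 2 [NS]: N:empty,E:wait,S:empty,W:wait | queues: N=0 E=1 S=0 W=2
Step 3 [NS]: N:empty,E:wait,S:empty,W:wait | queues: N=0 E=1 S=0 W=2
Step 4 [EW]: N:wait,E:car4-GO,S:wait,W:car1-GO | queues: N=0 E=0 S=0 W=1
Step 5 [EW]: N:wait,E:empty,S:wait,W:car5-GO | queues: N=0 E=0 S=0 W=0

N: empty
E: empty
S: empty
W: empty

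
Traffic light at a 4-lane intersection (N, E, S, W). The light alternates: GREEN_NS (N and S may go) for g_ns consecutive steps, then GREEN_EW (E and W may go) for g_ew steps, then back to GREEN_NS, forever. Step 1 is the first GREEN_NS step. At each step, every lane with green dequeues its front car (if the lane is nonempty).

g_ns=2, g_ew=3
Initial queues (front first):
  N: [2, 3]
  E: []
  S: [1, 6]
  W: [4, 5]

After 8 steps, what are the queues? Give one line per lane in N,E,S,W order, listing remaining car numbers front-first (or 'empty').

Step 1 [NS]: N:car2-GO,E:wait,S:car1-GO,W:wait | queues: N=1 E=0 S=1 W=2
Step 2 [NS]: N:car3-GO,E:wait,S:car6-GO,W:wait | queues: N=0 E=0 S=0 W=2
Step 3 [EW]: N:wait,E:empty,S:wait,W:car4-GO | queues: N=0 E=0 S=0 W=1
Step 4 [EW]: N:wait,E:empty,S:wait,W:car5-GO | queues: N=0 E=0 S=0 W=0

N: empty
E: empty
S: empty
W: empty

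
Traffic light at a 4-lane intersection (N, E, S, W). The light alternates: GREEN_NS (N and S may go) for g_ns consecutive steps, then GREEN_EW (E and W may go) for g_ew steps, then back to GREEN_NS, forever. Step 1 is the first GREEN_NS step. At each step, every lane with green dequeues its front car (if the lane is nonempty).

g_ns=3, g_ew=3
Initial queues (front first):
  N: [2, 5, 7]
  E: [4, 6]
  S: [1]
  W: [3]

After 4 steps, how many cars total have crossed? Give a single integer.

Answer: 6

Derivation:
Step 1 [NS]: N:car2-GO,E:wait,S:car1-GO,W:wait | queues: N=2 E=2 S=0 W=1
Step 2 [NS]: N:car5-GO,E:wait,S:empty,W:wait | queues: N=1 E=2 S=0 W=1
Step 3 [NS]: N:car7-GO,E:wait,S:empty,W:wait | queues: N=0 E=2 S=0 W=1
Step 4 [EW]: N:wait,E:car4-GO,S:wait,W:car3-GO | queues: N=0 E=1 S=0 W=0
Cars crossed by step 4: 6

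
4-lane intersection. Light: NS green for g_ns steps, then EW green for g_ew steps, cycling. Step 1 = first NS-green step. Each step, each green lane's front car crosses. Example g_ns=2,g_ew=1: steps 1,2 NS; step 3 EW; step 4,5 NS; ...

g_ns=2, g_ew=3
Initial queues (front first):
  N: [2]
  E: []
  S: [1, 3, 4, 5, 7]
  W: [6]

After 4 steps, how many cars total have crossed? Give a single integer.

Step 1 [NS]: N:car2-GO,E:wait,S:car1-GO,W:wait | queues: N=0 E=0 S=4 W=1
Step 2 [NS]: N:empty,E:wait,S:car3-GO,W:wait | queues: N=0 E=0 S=3 W=1
Step 3 [EW]: N:wait,E:empty,S:wait,W:car6-GO | queues: N=0 E=0 S=3 W=0
Step 4 [EW]: N:wait,E:empty,S:wait,W:empty | queues: N=0 E=0 S=3 W=0
Cars crossed by step 4: 4

Answer: 4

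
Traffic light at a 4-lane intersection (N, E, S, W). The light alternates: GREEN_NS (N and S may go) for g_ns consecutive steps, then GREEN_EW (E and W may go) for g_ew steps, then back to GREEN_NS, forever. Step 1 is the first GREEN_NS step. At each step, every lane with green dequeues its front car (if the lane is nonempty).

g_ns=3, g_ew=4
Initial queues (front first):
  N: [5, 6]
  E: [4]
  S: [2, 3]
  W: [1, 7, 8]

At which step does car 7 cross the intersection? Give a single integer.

Step 1 [NS]: N:car5-GO,E:wait,S:car2-GO,W:wait | queues: N=1 E=1 S=1 W=3
Step 2 [NS]: N:car6-GO,E:wait,S:car3-GO,W:wait | queues: N=0 E=1 S=0 W=3
Step 3 [NS]: N:empty,E:wait,S:empty,W:wait | queues: N=0 E=1 S=0 W=3
Step 4 [EW]: N:wait,E:car4-GO,S:wait,W:car1-GO | queues: N=0 E=0 S=0 W=2
Step 5 [EW]: N:wait,E:empty,S:wait,W:car7-GO | queues: N=0 E=0 S=0 W=1
Step 6 [EW]: N:wait,E:empty,S:wait,W:car8-GO | queues: N=0 E=0 S=0 W=0
Car 7 crosses at step 5

5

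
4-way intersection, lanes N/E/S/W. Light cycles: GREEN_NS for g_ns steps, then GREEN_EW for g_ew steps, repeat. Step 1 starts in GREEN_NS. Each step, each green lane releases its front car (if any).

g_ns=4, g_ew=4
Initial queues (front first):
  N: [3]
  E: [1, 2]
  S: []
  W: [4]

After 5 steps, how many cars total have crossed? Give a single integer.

Step 1 [NS]: N:car3-GO,E:wait,S:empty,W:wait | queues: N=0 E=2 S=0 W=1
Step 2 [NS]: N:empty,E:wait,S:empty,W:wait | queues: N=0 E=2 S=0 W=1
Step 3 [NS]: N:empty,E:wait,S:empty,W:wait | queues: N=0 E=2 S=0 W=1
Step 4 [NS]: N:empty,E:wait,S:empty,W:wait | queues: N=0 E=2 S=0 W=1
Step 5 [EW]: N:wait,E:car1-GO,S:wait,W:car4-GO | queues: N=0 E=1 S=0 W=0
Cars crossed by step 5: 3

Answer: 3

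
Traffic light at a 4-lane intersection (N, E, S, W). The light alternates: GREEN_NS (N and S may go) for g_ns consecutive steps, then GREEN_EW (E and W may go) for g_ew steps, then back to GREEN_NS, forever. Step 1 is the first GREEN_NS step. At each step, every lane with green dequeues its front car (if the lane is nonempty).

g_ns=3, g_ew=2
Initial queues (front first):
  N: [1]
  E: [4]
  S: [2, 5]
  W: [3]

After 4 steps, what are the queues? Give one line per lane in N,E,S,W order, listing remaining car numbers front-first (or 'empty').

Step 1 [NS]: N:car1-GO,E:wait,S:car2-GO,W:wait | queues: N=0 E=1 S=1 W=1
Step 2 [NS]: N:empty,E:wait,S:car5-GO,W:wait | queues: N=0 E=1 S=0 W=1
Step 3 [NS]: N:empty,E:wait,S:empty,W:wait | queues: N=0 E=1 S=0 W=1
Step 4 [EW]: N:wait,E:car4-GO,S:wait,W:car3-GO | queues: N=0 E=0 S=0 W=0

N: empty
E: empty
S: empty
W: empty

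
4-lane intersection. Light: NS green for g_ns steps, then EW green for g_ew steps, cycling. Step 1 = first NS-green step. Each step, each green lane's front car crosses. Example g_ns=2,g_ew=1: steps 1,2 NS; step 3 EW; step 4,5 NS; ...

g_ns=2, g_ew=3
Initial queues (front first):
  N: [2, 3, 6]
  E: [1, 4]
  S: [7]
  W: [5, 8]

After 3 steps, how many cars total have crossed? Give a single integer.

Step 1 [NS]: N:car2-GO,E:wait,S:car7-GO,W:wait | queues: N=2 E=2 S=0 W=2
Step 2 [NS]: N:car3-GO,E:wait,S:empty,W:wait | queues: N=1 E=2 S=0 W=2
Step 3 [EW]: N:wait,E:car1-GO,S:wait,W:car5-GO | queues: N=1 E=1 S=0 W=1
Cars crossed by step 3: 5

Answer: 5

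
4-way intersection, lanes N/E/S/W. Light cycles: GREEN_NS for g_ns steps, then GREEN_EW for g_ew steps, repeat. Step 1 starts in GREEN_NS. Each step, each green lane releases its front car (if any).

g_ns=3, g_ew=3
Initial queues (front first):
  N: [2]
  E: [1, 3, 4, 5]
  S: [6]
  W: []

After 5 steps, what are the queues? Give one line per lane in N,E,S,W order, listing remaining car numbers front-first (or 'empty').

Step 1 [NS]: N:car2-GO,E:wait,S:car6-GO,W:wait | queues: N=0 E=4 S=0 W=0
Step 2 [NS]: N:empty,E:wait,S:empty,W:wait | queues: N=0 E=4 S=0 W=0
Step 3 [NS]: N:empty,E:wait,S:empty,W:wait | queues: N=0 E=4 S=0 W=0
Step 4 [EW]: N:wait,E:car1-GO,S:wait,W:empty | queues: N=0 E=3 S=0 W=0
Step 5 [EW]: N:wait,E:car3-GO,S:wait,W:empty | queues: N=0 E=2 S=0 W=0

N: empty
E: 4 5
S: empty
W: empty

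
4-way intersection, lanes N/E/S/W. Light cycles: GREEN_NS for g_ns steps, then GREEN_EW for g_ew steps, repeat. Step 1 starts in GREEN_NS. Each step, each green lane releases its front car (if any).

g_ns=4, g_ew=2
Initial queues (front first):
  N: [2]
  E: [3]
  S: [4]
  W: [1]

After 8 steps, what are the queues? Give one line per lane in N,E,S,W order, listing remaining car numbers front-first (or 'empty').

Step 1 [NS]: N:car2-GO,E:wait,S:car4-GO,W:wait | queues: N=0 E=1 S=0 W=1
Step 2 [NS]: N:empty,E:wait,S:empty,W:wait | queues: N=0 E=1 S=0 W=1
Step 3 [NS]: N:empty,E:wait,S:empty,W:wait | queues: N=0 E=1 S=0 W=1
Step 4 [NS]: N:empty,E:wait,S:empty,W:wait | queues: N=0 E=1 S=0 W=1
Step 5 [EW]: N:wait,E:car3-GO,S:wait,W:car1-GO | queues: N=0 E=0 S=0 W=0

N: empty
E: empty
S: empty
W: empty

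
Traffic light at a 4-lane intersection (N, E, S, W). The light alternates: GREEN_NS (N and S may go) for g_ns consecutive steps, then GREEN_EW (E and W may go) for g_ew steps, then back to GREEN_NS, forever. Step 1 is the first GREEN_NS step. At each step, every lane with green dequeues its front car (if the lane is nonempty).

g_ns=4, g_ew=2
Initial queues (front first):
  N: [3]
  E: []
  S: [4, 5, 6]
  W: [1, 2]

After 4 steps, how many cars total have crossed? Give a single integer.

Step 1 [NS]: N:car3-GO,E:wait,S:car4-GO,W:wait | queues: N=0 E=0 S=2 W=2
Step 2 [NS]: N:empty,E:wait,S:car5-GO,W:wait | queues: N=0 E=0 S=1 W=2
Step 3 [NS]: N:empty,E:wait,S:car6-GO,W:wait | queues: N=0 E=0 S=0 W=2
Step 4 [NS]: N:empty,E:wait,S:empty,W:wait | queues: N=0 E=0 S=0 W=2
Cars crossed by step 4: 4

Answer: 4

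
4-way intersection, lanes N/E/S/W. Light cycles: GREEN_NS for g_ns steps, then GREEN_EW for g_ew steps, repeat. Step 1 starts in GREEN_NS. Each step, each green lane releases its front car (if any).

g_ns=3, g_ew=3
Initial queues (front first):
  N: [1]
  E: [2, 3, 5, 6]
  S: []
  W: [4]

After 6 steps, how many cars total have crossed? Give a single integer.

Step 1 [NS]: N:car1-GO,E:wait,S:empty,W:wait | queues: N=0 E=4 S=0 W=1
Step 2 [NS]: N:empty,E:wait,S:empty,W:wait | queues: N=0 E=4 S=0 W=1
Step 3 [NS]: N:empty,E:wait,S:empty,W:wait | queues: N=0 E=4 S=0 W=1
Step 4 [EW]: N:wait,E:car2-GO,S:wait,W:car4-GO | queues: N=0 E=3 S=0 W=0
Step 5 [EW]: N:wait,E:car3-GO,S:wait,W:empty | queues: N=0 E=2 S=0 W=0
Step 6 [EW]: N:wait,E:car5-GO,S:wait,W:empty | queues: N=0 E=1 S=0 W=0
Cars crossed by step 6: 5

Answer: 5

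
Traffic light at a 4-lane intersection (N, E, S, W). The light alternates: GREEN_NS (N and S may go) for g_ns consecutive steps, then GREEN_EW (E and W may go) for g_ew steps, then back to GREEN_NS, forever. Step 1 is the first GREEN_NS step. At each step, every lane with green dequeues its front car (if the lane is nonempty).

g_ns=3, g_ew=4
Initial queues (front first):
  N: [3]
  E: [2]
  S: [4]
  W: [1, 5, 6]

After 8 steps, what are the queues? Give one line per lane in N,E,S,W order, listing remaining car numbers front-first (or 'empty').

Step 1 [NS]: N:car3-GO,E:wait,S:car4-GO,W:wait | queues: N=0 E=1 S=0 W=3
Step 2 [NS]: N:empty,E:wait,S:empty,W:wait | queues: N=0 E=1 S=0 W=3
Step 3 [NS]: N:empty,E:wait,S:empty,W:wait | queues: N=0 E=1 S=0 W=3
Step 4 [EW]: N:wait,E:car2-GO,S:wait,W:car1-GO | queues: N=0 E=0 S=0 W=2
Step 5 [EW]: N:wait,E:empty,S:wait,W:car5-GO | queues: N=0 E=0 S=0 W=1
Step 6 [EW]: N:wait,E:empty,S:wait,W:car6-GO | queues: N=0 E=0 S=0 W=0

N: empty
E: empty
S: empty
W: empty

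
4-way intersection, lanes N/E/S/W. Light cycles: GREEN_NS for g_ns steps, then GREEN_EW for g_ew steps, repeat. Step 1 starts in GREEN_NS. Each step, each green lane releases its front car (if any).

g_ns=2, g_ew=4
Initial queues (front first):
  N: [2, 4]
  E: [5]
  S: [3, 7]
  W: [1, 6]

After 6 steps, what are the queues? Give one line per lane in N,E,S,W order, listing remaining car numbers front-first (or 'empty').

Step 1 [NS]: N:car2-GO,E:wait,S:car3-GO,W:wait | queues: N=1 E=1 S=1 W=2
Step 2 [NS]: N:car4-GO,E:wait,S:car7-GO,W:wait | queues: N=0 E=1 S=0 W=2
Step 3 [EW]: N:wait,E:car5-GO,S:wait,W:car1-GO | queues: N=0 E=0 S=0 W=1
Step 4 [EW]: N:wait,E:empty,S:wait,W:car6-GO | queues: N=0 E=0 S=0 W=0

N: empty
E: empty
S: empty
W: empty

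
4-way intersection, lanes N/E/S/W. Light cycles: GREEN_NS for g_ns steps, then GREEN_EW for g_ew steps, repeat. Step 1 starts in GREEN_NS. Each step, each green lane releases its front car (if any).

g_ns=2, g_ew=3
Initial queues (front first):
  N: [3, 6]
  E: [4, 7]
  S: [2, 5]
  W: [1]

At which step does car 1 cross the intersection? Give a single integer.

Step 1 [NS]: N:car3-GO,E:wait,S:car2-GO,W:wait | queues: N=1 E=2 S=1 W=1
Step 2 [NS]: N:car6-GO,E:wait,S:car5-GO,W:wait | queues: N=0 E=2 S=0 W=1
Step 3 [EW]: N:wait,E:car4-GO,S:wait,W:car1-GO | queues: N=0 E=1 S=0 W=0
Step 4 [EW]: N:wait,E:car7-GO,S:wait,W:empty | queues: N=0 E=0 S=0 W=0
Car 1 crosses at step 3

3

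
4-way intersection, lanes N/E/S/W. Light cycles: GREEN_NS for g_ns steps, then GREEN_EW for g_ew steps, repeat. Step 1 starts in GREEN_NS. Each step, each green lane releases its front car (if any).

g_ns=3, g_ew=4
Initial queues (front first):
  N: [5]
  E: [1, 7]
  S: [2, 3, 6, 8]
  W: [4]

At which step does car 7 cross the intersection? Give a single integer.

Step 1 [NS]: N:car5-GO,E:wait,S:car2-GO,W:wait | queues: N=0 E=2 S=3 W=1
Step 2 [NS]: N:empty,E:wait,S:car3-GO,W:wait | queues: N=0 E=2 S=2 W=1
Step 3 [NS]: N:empty,E:wait,S:car6-GO,W:wait | queues: N=0 E=2 S=1 W=1
Step 4 [EW]: N:wait,E:car1-GO,S:wait,W:car4-GO | queues: N=0 E=1 S=1 W=0
Step 5 [EW]: N:wait,E:car7-GO,S:wait,W:empty | queues: N=0 E=0 S=1 W=0
Step 6 [EW]: N:wait,E:empty,S:wait,W:empty | queues: N=0 E=0 S=1 W=0
Step 7 [EW]: N:wait,E:empty,S:wait,W:empty | queues: N=0 E=0 S=1 W=0
Step 8 [NS]: N:empty,E:wait,S:car8-GO,W:wait | queues: N=0 E=0 S=0 W=0
Car 7 crosses at step 5

5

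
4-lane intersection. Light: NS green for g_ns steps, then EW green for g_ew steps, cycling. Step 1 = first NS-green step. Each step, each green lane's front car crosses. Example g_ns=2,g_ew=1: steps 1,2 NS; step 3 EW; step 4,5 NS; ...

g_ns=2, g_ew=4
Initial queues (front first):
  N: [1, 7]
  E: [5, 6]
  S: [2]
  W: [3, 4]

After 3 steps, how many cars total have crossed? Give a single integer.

Answer: 5

Derivation:
Step 1 [NS]: N:car1-GO,E:wait,S:car2-GO,W:wait | queues: N=1 E=2 S=0 W=2
Step 2 [NS]: N:car7-GO,E:wait,S:empty,W:wait | queues: N=0 E=2 S=0 W=2
Step 3 [EW]: N:wait,E:car5-GO,S:wait,W:car3-GO | queues: N=0 E=1 S=0 W=1
Cars crossed by step 3: 5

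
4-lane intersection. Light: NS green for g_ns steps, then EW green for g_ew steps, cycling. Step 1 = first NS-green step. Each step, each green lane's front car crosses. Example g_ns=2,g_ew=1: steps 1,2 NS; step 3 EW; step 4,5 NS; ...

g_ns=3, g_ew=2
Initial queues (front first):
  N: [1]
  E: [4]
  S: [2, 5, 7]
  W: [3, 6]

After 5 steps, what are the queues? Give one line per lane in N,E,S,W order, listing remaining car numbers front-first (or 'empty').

Step 1 [NS]: N:car1-GO,E:wait,S:car2-GO,W:wait | queues: N=0 E=1 S=2 W=2
Step 2 [NS]: N:empty,E:wait,S:car5-GO,W:wait | queues: N=0 E=1 S=1 W=2
Step 3 [NS]: N:empty,E:wait,S:car7-GO,W:wait | queues: N=0 E=1 S=0 W=2
Step 4 [EW]: N:wait,E:car4-GO,S:wait,W:car3-GO | queues: N=0 E=0 S=0 W=1
Step 5 [EW]: N:wait,E:empty,S:wait,W:car6-GO | queues: N=0 E=0 S=0 W=0

N: empty
E: empty
S: empty
W: empty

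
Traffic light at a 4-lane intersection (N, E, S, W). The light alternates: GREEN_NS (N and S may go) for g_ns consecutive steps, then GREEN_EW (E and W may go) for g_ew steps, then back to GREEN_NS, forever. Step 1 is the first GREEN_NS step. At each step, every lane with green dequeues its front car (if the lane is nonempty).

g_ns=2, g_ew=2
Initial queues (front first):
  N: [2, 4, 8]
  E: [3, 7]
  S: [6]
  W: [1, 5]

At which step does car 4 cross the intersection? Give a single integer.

Step 1 [NS]: N:car2-GO,E:wait,S:car6-GO,W:wait | queues: N=2 E=2 S=0 W=2
Step 2 [NS]: N:car4-GO,E:wait,S:empty,W:wait | queues: N=1 E=2 S=0 W=2
Step 3 [EW]: N:wait,E:car3-GO,S:wait,W:car1-GO | queues: N=1 E=1 S=0 W=1
Step 4 [EW]: N:wait,E:car7-GO,S:wait,W:car5-GO | queues: N=1 E=0 S=0 W=0
Step 5 [NS]: N:car8-GO,E:wait,S:empty,W:wait | queues: N=0 E=0 S=0 W=0
Car 4 crosses at step 2

2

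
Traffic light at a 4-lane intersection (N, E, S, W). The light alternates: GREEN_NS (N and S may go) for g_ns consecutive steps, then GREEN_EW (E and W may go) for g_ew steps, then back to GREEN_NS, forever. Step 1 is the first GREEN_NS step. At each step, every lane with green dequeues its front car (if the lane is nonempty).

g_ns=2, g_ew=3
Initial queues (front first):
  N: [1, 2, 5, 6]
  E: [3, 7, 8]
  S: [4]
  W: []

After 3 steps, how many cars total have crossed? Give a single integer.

Step 1 [NS]: N:car1-GO,E:wait,S:car4-GO,W:wait | queues: N=3 E=3 S=0 W=0
Step 2 [NS]: N:car2-GO,E:wait,S:empty,W:wait | queues: N=2 E=3 S=0 W=0
Step 3 [EW]: N:wait,E:car3-GO,S:wait,W:empty | queues: N=2 E=2 S=0 W=0
Cars crossed by step 3: 4

Answer: 4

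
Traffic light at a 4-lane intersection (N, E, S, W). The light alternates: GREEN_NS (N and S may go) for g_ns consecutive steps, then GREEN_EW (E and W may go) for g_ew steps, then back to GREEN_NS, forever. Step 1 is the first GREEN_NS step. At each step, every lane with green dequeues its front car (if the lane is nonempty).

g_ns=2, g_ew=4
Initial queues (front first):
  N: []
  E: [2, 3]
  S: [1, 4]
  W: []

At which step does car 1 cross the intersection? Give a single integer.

Step 1 [NS]: N:empty,E:wait,S:car1-GO,W:wait | queues: N=0 E=2 S=1 W=0
Step 2 [NS]: N:empty,E:wait,S:car4-GO,W:wait | queues: N=0 E=2 S=0 W=0
Step 3 [EW]: N:wait,E:car2-GO,S:wait,W:empty | queues: N=0 E=1 S=0 W=0
Step 4 [EW]: N:wait,E:car3-GO,S:wait,W:empty | queues: N=0 E=0 S=0 W=0
Car 1 crosses at step 1

1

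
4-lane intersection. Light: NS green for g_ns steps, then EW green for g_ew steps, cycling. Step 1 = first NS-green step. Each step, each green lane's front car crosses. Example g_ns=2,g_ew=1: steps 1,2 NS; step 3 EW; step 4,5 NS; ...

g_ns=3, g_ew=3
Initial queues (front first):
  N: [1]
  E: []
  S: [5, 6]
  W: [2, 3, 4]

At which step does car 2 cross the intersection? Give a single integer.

Step 1 [NS]: N:car1-GO,E:wait,S:car5-GO,W:wait | queues: N=0 E=0 S=1 W=3
Step 2 [NS]: N:empty,E:wait,S:car6-GO,W:wait | queues: N=0 E=0 S=0 W=3
Step 3 [NS]: N:empty,E:wait,S:empty,W:wait | queues: N=0 E=0 S=0 W=3
Step 4 [EW]: N:wait,E:empty,S:wait,W:car2-GO | queues: N=0 E=0 S=0 W=2
Step 5 [EW]: N:wait,E:empty,S:wait,W:car3-GO | queues: N=0 E=0 S=0 W=1
Step 6 [EW]: N:wait,E:empty,S:wait,W:car4-GO | queues: N=0 E=0 S=0 W=0
Car 2 crosses at step 4

4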